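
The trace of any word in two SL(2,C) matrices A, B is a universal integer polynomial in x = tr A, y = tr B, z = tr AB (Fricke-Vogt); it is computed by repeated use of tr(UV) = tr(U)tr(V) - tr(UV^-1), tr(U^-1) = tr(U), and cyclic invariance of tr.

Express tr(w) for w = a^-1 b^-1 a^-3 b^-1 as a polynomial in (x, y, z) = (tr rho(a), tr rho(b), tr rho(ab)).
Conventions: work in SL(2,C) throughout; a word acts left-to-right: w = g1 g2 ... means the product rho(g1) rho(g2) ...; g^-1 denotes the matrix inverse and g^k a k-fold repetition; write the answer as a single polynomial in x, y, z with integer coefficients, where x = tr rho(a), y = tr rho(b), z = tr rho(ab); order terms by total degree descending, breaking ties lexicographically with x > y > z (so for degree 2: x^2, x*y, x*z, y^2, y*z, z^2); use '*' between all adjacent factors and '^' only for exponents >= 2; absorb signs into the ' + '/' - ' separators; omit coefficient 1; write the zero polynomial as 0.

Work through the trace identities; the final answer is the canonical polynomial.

trace(a^-1) = trace(a) = x
trace(a^-1 b) = trace(b)*trace(a) - trace(b a) = x*y - z
trace(a^-1 b^-1) = trace(a^-1)*trace(b) - trace(a^-1 b) = z
trace(a^-1 b^-1 a^-1) = trace(a^-1 b^-1)*trace(a) - trace(a^-1 b^-1 a) = x*z - y
trace(a b a b) = trace(b a)*trace(b a) - trace(1) = z^2 - 2
trace(b^-1 a b a) = trace(a b a)*trace(b) - trace(a b a b) = x*y*z - y^2 - z^2 + 2
trace(b a^-1 b^-1 a) = trace(b^-1 a b)*trace(a) - trace(b^-1 a b a) = -x*y*z + x^2 + y^2 + z^2 - 2
trace(a^-1 b^-1 a^-1 b) = trace(b a^-1 b^-1)*trace(a) - trace(b a^-1 b^-1 a) = x*y*z - y^2 - z^2 + 2
trace(b^-1 a^-1 b^-1 a^-1) = trace(a^-1 b^-1 a^-1)*trace(b) - trace(a^-1 b^-1 a^-1 b) = z^2 - 2
trace(b^-1 a^-1 b^-1) = trace(a^-1 b^-1)*trace(b) - trace(a^-1) = y*z - x
trace(b^-1 a^-1 b^-1 a^-2) = trace(b^-1 a^-1 b^-1 a^-1)*trace(a) - trace(b^-1 a^-1 b^-1) = x*z^2 - y*z - x
trace(a^-1 b^-1 a^-3 b^-1) = trace(b^-1 a^-1 b^-1 a^-2)*trace(a) - trace(b^-1 a^-1 b^-1 a^-1) = x^2*z^2 - x*y*z - x^2 - z^2 + 2

x^2*z^2 - x*y*z - x^2 - z^2 + 2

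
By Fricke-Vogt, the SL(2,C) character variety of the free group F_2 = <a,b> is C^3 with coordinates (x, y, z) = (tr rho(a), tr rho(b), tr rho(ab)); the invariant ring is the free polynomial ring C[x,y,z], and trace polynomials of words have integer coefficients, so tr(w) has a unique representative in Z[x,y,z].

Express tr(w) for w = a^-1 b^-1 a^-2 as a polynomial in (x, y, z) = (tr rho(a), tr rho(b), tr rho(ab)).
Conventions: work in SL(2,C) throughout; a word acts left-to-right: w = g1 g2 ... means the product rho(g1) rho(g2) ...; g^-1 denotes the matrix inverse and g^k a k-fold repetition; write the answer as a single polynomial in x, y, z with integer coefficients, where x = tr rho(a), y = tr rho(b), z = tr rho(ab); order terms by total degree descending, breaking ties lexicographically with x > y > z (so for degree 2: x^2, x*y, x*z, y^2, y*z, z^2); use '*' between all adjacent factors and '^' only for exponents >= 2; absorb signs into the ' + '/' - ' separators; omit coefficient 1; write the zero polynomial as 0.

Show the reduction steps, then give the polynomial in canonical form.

apply: trace(a^-1) = trace(a) = x
trace(a^-2) = trace(a^-1) * trace(a) - trace(1)   [inverse elimination on a] = x^2 - 2
trace(a^-1 b) = trace(b) * trace(a) - trace(b a)   [inverse elimination on a] = x*y - z
trace(a^-2 b) = trace(a^-1 b) * trace(a) - trace(a^-1 b a)   [inverse elimination on a] = x^2*y - x*z - y
use: trace(a^-2 b^-1) = trace(a^-2) * trace(b) - trace(a^-2 b)   [inverse elimination on b] = x*z - y
apply: trace(a^-1 b^-1 a^-2) = trace(a^-2 b^-1) * trace(a) - trace(a^-2 b^-1 a)   [inverse elimination on a] = x^2*z - x*y - z

x^2*z - x*y - z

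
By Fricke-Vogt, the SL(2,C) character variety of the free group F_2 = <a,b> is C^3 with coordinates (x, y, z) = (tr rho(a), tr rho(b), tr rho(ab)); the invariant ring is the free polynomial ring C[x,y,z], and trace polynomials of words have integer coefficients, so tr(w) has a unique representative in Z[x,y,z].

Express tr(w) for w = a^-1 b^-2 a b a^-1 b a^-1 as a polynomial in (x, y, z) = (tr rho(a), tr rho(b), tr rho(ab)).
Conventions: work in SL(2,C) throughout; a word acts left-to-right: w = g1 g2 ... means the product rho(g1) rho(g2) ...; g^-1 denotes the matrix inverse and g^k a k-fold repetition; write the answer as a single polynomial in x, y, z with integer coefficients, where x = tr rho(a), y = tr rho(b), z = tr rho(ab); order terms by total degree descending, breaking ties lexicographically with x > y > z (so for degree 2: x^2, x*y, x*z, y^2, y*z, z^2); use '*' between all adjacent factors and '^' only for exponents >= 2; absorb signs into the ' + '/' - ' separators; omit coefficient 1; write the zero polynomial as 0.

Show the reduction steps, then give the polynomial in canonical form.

-x^3*y^3*z + x^4*y^2 + x^2*y^4 + 2*x^2*y^2*z^2 - x^3*y*z - x*y^3*z - x*y*z^3 - 4*x^2*y^2 + 5*x*y*z - y^2 - z^2 + 2

tr(b a b) = tr(b)*tr(a b) - tr(a) = y*z - x
and tr(b a b a) = tr(b a)*tr(b a) - tr(1)   [split at repeated b] = z^2 - 2
next, tr(a b a^-1 b) = tr(b a b)*tr(a) - tr(b a b a) = x*y*z - x^2 - z^2 + 2
next, tr(b^-1 a b a^-1) = tr(a b a^-1)*tr(b) - tr(a b a^-1 b) = -x*y*z + x^2 + y^2 + z^2 - 2
tr(a^2 b) = tr(a)*tr(b a) - tr(b) = x*z - y
tr(a^2) = tr(a)*tr(a) - tr(1) = x^2 - 2
tr(a b^2 a) = tr(b)*tr(a^2 b) - tr(a^2) = x*y*z - x^2 - y^2 + 2
tr(a b^2 a b) = tr(b)*tr(a b a b) - tr(a b a) = y*z^2 - x*z - y
next, tr(b a b^-1 a b) = tr(a b^2 a)*tr(b) - tr(a b^2 a b) = x*y^2*z - x^2*y - y^3 - y*z^2 + x*z + 3*y
tr(a b a b a) = tr(a)*tr(b a b a) - tr(b a b) = x*z^2 - y*z - x
next, tr(a b a b a b) = tr(b a b a)*tr(b a) - tr(a b)   [split at repeated b] = z^3 - 3*z
tr(b a b^-1 a b a) = tr(a b a b a)*tr(b) - tr(a b a b a b) = x*y*z^2 - y^2*z - z^3 - x*y + 3*z
next, tr(b^-1 a b a^-1 b a) = tr(b a b^-1 a b)*tr(a) - tr(b a b^-1 a b a) = x^2*y^2*z - x^3*y - x*y^3 - 2*x*y*z^2 + x^2*z + y^2*z + z^3 + 4*x*y - 3*z
next, tr(a b a^-1 b a) = tr(b a^2 b)*tr(a) - tr(b a^2 b a) = x^2*y*z - x^3 - x*y^2 - x*z^2 + y*z + 3*x
tr(b^-2 a b a^-1 b a) = tr(b^-1 a b a^-1 b a)*tr(b) - tr(b^-1 a b a^-1 b a b) = x^2*y^3*z - x^3*y^2 - x*y^4 - 2*x*y^2*z^2 + y^3*z + y*z^3 + x^3 + 5*x*y^2 + x*z^2 - 4*y*z - 3*x
and tr(a^-1 b^-2 a b a^-1 b) = tr(b^-2 a b a^-1 b)*tr(a) - tr(b^-2 a b a^-1 b a) = -x^2*y^3*z + x^3*y^2 + x*y^4 + 2*x*y^2*z^2 - x^2*y*z - y^3*z - y*z^3 - 4*x*y^2 + 4*y*z + x
tr(a^-1 b^-2 a b a^-1 b a^-1) = tr(a^-1 b^-2 a b a^-1 b)*tr(a) - tr(a^-1 b^-2 a b a^-1 b a) = -x^3*y^3*z + x^4*y^2 + x^2*y^4 + 2*x^2*y^2*z^2 - x^3*y*z - x*y^3*z - x*y*z^3 - 4*x^2*y^2 + 5*x*y*z - y^2 - z^2 + 2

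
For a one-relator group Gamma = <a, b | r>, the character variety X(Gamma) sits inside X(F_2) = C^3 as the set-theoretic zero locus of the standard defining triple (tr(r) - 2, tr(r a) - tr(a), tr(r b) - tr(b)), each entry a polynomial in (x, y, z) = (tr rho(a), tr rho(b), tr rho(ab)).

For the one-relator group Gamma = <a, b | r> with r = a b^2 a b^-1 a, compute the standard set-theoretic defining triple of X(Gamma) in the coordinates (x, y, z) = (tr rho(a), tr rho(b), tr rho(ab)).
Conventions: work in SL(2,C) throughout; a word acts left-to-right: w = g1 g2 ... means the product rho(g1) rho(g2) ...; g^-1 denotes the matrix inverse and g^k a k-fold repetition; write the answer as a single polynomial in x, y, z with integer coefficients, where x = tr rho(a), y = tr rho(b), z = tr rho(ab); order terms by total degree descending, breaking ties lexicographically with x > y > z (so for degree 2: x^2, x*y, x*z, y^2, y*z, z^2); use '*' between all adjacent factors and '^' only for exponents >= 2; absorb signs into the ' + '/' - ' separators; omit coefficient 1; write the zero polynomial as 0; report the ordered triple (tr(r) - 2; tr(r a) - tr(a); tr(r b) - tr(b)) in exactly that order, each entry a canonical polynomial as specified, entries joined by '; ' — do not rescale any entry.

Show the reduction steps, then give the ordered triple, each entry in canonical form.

x^2*y^2*z - x^3*y - x*y^3 - x*y*z^2 + x^2*z + 3*x*y - z - 2; x^3*y^2*z - x^4*y - x^2*y^3 - x^2*y*z^2 + x^3*z - x*y^2*z + 4*x^2*y + y^3 + y*z^2 - 2*x*z - x - 3*y; x*y^2*z^2 - x^2*y*z - y^3*z - y*z^3 + x*z^2 + 3*y*z - x - y

trace(b^2 a) = trace(b)*trace(a b) - trace(a)  (reduce the b square) = y*z - x
trace(b^2) = trace(b)*trace(b) - trace(1)  (reduce the b square) = y^2 - 2
next, trace(b^2 a^2) = trace(a)*trace(b^2 a) - trace(b^2)  (reduce the a square) = x*y*z - x^2 - y^2 + 2
trace(a^2 b^2 a) = trace(a)*trace(b^2 a^2) - trace(b^2 a)  (reduce the a square) = x^2*y*z - x^3 - x*y^2 - y*z + 3*x
and trace(b a b a) = trace(b a)*trace(b a) - trace(1)  (split on b) = z^2 - 2
trace(a b a^2 b) = trace(a)*trace(b a b a) - trace(b a b)  (reduce the a square) = x*z^2 - y*z - x
next, trace(a b a) = trace(a)*trace(b a) - trace(b)  (reduce the a square) = x*z - y
and trace(a b a^2) = trace(a)*trace(a b a) - trace(a b)  (reduce the a square) = x^2*z - x*y - z
next, trace(a^2 b^2 a b) = trace(b)*trace(a b a^2 b) - trace(a b a^2)  (reduce the b square) = x*y*z^2 - x^2*z - y^2*z + z
trace(a b^2 a b^-1 a) = trace(a^2 b^2 a)*trace(b) - trace(a^2 b^2 a b)  (eliminate b^-1) = x^2*y^2*z - x^3*y - x*y^3 - x*y*z^2 + x^2*z + 3*x*y - z
trace(a^3 b^2 a) = trace(a)*trace(a b^2 a^2) - trace(a b^2 a)  (reduce the a square) = x^3*y*z - x^4 - x^2*y^2 - 2*x*y*z + 4*x^2 + y^2 - 2
trace(a b a^3 b) = trace(a)*trace(b a b a^2) - trace(b a b a)  (reduce the a square) = x^2*z^2 - x*y*z - x^2 - z^2 + 2
trace(a b a^3) = trace(a)*trace(a^2 b a) - trace(a^2 b)  (reduce the a square) = x^3*z - x^2*y - 2*x*z + y
and trace(a^3 b^2 a b) = trace(b)*trace(a b a^3 b) - trace(a b a^3)  (reduce the b square) = x^2*y*z^2 - x^3*z - x*y^2*z - y*z^2 + 2*x*z + y
trace(a b^2 a b^-1 a^2) = trace(a^3 b^2 a)*trace(b) - trace(a^3 b^2 a b)  (eliminate b^-1) = x^3*y^2*z - x^4*y - x^2*y^3 - x^2*y*z^2 + x^3*z - x*y^2*z + 4*x^2*y + y^3 + y*z^2 - 2*x*z - 3*y
next, trace(b a b^2 a) = trace(b)*trace(a b a b) - trace(a b a)   [square of b] = y*z^2 - x*z - y
trace(b a b^2) = trace(b)*trace(b a b) - trace(b a)   [square of b] = y^2*z - x*y - z
trace(a b a b^2 a) = trace(a)*trace(b a b^2 a) - trace(b a b^2)   [square of a] = x*y*z^2 - x^2*z - y^2*z + z
and trace(a b a b a b) = trace(b a b a)*trace(b a) - trace(a b)   [split at a repeated b] = z^3 - 3*z
trace(a b a b^2 a b) = trace(b)*trace(a b a b a b) - trace(a b a b a)   [square of b] = y*z^3 - x*z^2 - 2*y*z + x
trace(a b^2 a b^-1 a b) = trace(a b a b^2 a)*trace(b) - trace(a b a b^2 a b)   [inverse elimination on b] = x*y^2*z^2 - x^2*y*z - y^3*z - y*z^3 + x*z^2 + 3*y*z - x
assemble the triple (trace(r) - 2; trace(r a) - x; trace(r b) - y)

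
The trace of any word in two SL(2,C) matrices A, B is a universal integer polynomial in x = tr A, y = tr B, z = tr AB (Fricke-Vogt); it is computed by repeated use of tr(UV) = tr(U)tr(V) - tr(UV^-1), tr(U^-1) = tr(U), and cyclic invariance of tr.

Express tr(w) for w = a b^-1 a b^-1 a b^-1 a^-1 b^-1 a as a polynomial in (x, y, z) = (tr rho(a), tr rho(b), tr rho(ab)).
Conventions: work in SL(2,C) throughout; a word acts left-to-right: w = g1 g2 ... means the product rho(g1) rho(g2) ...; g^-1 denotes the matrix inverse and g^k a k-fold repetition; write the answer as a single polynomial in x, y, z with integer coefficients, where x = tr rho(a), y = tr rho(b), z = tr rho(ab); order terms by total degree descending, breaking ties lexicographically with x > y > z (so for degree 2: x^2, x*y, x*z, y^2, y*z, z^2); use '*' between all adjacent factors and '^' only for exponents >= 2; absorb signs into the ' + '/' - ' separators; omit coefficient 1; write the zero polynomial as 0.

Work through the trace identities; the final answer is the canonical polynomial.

trace(a^2) = trace(a)*trace(a) - trace(1) = x^2 - 2
trace(a^3) = trace(a)*trace(a^2) - trace(a) = x^3 - 3*x
trace(b a^2) = trace(a)*trace(b a) - trace(b) = x*z - y
trace(a^3 b) = trace(a)*trace(b a^2) - trace(b a) = x^2*z - x*y - z
trace(a^2 b^-1 a) = trace(a^3)*trace(b) - trace(a^3 b) = x^3*y - x^2*z - 2*x*y + z
trace(b a b a) = trace(a b)*trace(a b) - trace(1)   [split at repeated a] = z^2 - 2
trace(b a b) = trace(b)*trace(a b) - trace(a) = y*z - x
trace(a b a^2 b) = trace(a)*trace(b a b a) - trace(b a b) = x*z^2 - y*z - x
trace(a^2 b^-1 a b) = trace(a b a^2)*trace(b) - trace(a b a^2 b) = x^2*y*z - x*y^2 - x*z^2 + x
trace(a b^-1 a b^-1 a) = trace(a^2 b^-1 a)*trace(b) - trace(a^2 b^-1 a b) = x^3*y^2 - 2*x^2*y*z - x*y^2 + x*z^2 + y*z - x
trace(a b a b^-1 a) = trace(a^2 b a)*trace(b) - trace(a^2 b a b) = x^2*y*z - x*y^2 - x*z^2 + x
trace(a b a b a b) = trace(a b a b)*trace(a b) - trace(b a)   [split at repeated a] = z^3 - 3*z
trace(a b a b^-1 a b) = trace(a b a b a)*trace(b) - trace(a b a b a b) = x*y*z^2 - y^2*z - z^3 - x*y + 3*z
trace(a b^-1 a b^-1 a b) = trace(a b a b^-1 a)*trace(b) - trace(a b a b^-1 a b) = x^2*y^2*z - x*y^3 - 2*x*y*z^2 + y^2*z + z^3 + 2*x*y - 3*z
trace(a b^-1 a b^-1 a b^-1) = trace(a b^-1 a b^-1 a)*trace(b) - trace(a b^-1 a b^-1 a b) = x^3*y^3 - 3*x^2*y^2*z + 3*x*y*z^2 - z^3 - 3*x*y + 3*z
trace(a^4) = trace(a)*trace(a^3) - trace(a^2) = x^4 - 4*x^2 + 2
trace(a^2 b a^2) = trace(a)*trace(a b a^2) - trace(a b a) = x^3*z - x^2*y - 2*x*z + y
trace(a b a^4) = trace(a)*trace(a^2 b a^2) - trace(a^2 b a) = x^4*z - x^3*y - 3*x^2*z + 2*x*y + z
trace(a b a b a^2) = trace(a)*trace(b a b a^2) - trace(b a b a) = x^2*z^2 - x*y*z - x^2 - z^2 + 2
trace(a b a^4 b) = trace(a)*trace(a b a b a^2) - trace(a b a b a) = x^3*z^2 - x^2*y*z - x^3 - 2*x*z^2 + y*z + 3*x
trace(b a^4 b^-1 a) = trace(a b a^4)*trace(b) - trace(a b a^4 b) = x^4*y*z - x^3*y^2 - x^3*z^2 - 2*x^2*y*z + x^3 + 2*x*y^2 + 2*x*z^2 - 3*x
trace(a b^-1 a^-1 b a^3) = trace(b a^4 b^-1)*trace(a) - trace(b a^4 b^-1 a) = -x^4*y*z + x^5 + x^3*y^2 + x^3*z^2 + 2*x^2*y*z - 5*x^3 - 2*x*y^2 - 2*x*z^2 + 5*x
trace(b a^3 b) = trace(b)*trace(a^3 b) - trace(a^3) = x^2*y*z - x^3 - x*y^2 - y*z + 3*x
trace(b a b^2 a) = trace(b)*trace(a b a b) - trace(a b a) = y*z^2 - x*z - y
trace(b a b^2) = trace(b)*trace(b a b) - trace(b a) = y^2*z - x*y - z
trace(a b a b^2 a) = trace(a)*trace(b a b^2 a) - trace(b a b^2) = x*y*z^2 - x^2*z - y^2*z + z
trace(b a^3 b a b) = trace(a)*trace(a b a b^2 a) - trace(a b a b^2) = x^2*y*z^2 - x^3*z - x*y^2*z - y*z^2 + 2*x*z + y
trace(a b a b a b a) = trace(a)*trace(b a b a b a) - trace(b a b a b) = x*z^3 - y*z^2 - 2*x*z + y
trace(b a^3 b a b a) = trace(a)*trace(a b a b a b a) - trace(a b a b a b) = x^2*z^3 - x*y*z^2 - 2*x^2*z - z^3 + x*y + 3*z
trace(a^-1 b a^3 b a b) = trace(b a^3 b a b)*trace(a) - trace(b a^3 b a b a) = x^3*y*z^2 - x^4*z - x^2*y^2*z - x^2*z^3 + 4*x^2*z + z^3 - 3*z
trace(a b^-1 a^-1 b a^3 b) = trace(a^-1 b a^3 b a)*trace(b) - trace(a^-1 b a^3 b a b) = -x^3*y*z^2 + x^4*z + 2*x^2*y^2*z + x^2*z^3 - x^3*y - x*y^3 - 4*x^2*z - y^2*z - z^3 + 3*x*y + 3*z
trace(a b^-1 a b^-1 a^-1 b a^2) = trace(a b^-1 a^-1 b a^3)*trace(b) - trace(a b^-1 a^-1 b a^3 b) = -x^4*y^2*z + x^5*y + x^3*y^3 + 2*x^3*y*z^2 - x^4*z - x^2*z^3 - 4*x^3*y - x*y^3 - 2*x*y*z^2 + 4*x^2*z + y^2*z + z^3 + 2*x*y - 3*z
trace(b a^2 b) = trace(b)*trace(a^2 b) - trace(a^2) = x*y*z - x^2 - y^2 + 2
trace(b a^2 b a^2) = trace(a)*trace(b a^2 b a) - trace(b a^2 b) = x^2*z^2 - 2*x*y*z + y^2 - 2
trace(a b a^2 b a^2) = trace(a)*trace(b a^2 b a^2) - trace(b a^2 b a) = x^3*z^2 - 2*x^2*y*z + x*y^2 - x*z^2 + y*z - x
trace(a b a^2 b a^2 b) = trace(a)*trace(b a^2 b a b a) - trace(b a^2 b a b) = x^2*z^3 - 2*x*y*z^2 - x^2*z + y^2*z + x*y - z
trace(b a^2 b a^2 b^-1 a) = trace(a b a^2 b a^2)*trace(b) - trace(a b a^2 b a^2 b) = x^3*y*z^2 - 2*x^2*y^2*z - x^2*z^3 + x*y^3 + x*y*z^2 + x^2*z - 2*x*y + z
trace(a b^-1 a^-1 b a^2 b a) = trace(b a^2 b a^2 b^-1)*trace(a) - trace(b a^2 b a^2 b^-1 a) = -x^3*y*z^2 + x^4*z + 2*x^2*y^2*z + x^2*z^3 - x^3*y - x*y^3 - x*y*z^2 - 3*x^2*z + 3*x*y - z
trace(b a b a b a b a) = trace(b a b a)*trace(b a b a) - trace(1)   [split at repeated b] = z^4 - 4*z^2 + 2
trace(b a b a b a b) = trace(b)*trace(a b a b a b) - trace(a b a b a) = y*z^3 - x*z^2 - 2*y*z + x
trace(a b a^2 b a b a b) = trace(a)*trace(b a b a b a b a) - trace(b a b a b a b) = x*z^4 - y*z^3 - 3*x*z^2 + 2*y*z + x
trace(b a^2 b a b a b^-1 a) = trace(a b a^2 b a b a)*trace(b) - trace(a b a^2 b a b a b) = x^2*y*z^3 - 2*x*y^2*z^2 - x*z^4 - x^2*y*z + y^3*z + y*z^3 + x*y^2 + 3*x*z^2 - 3*y*z - x
trace(a b^-1 a^-1 b a^2 b a b) = trace(b a^2 b a b a b^-1)*trace(a) - trace(b a^2 b a b a b^-1 a) = -x^2*y*z^3 + x^3*z^2 + 2*x*y^2*z^2 + x*z^4 - y^3*z - y*z^3 - x^3 - x*y^2 - 4*x*z^2 + 3*y*z + 3*x
trace(a b^-1 a b^-1 a^-1 b a^2 b) = trace(a b^-1 a^-1 b a^2 b a)*trace(b) - trace(a b^-1 a^-1 b a^2 b a b) = -x^3*y^2*z^2 + x^4*y*z + 2*x^2*y^3*z + 2*x^2*y*z^3 - x^3*y^2 - x^3*z^2 - x*y^4 - 3*x*y^2*z^2 - x*z^4 - 3*x^2*y*z + y^3*z + y*z^3 + x^3 + 4*x*y^2 + 4*x*z^2 - 4*y*z - 3*x
trace(a^2 b^-1 a b^-1 a b^-1 a^-1 b) = trace(a b^-1 a b^-1 a^-1 b a^2)*trace(b) - trace(a b^-1 a b^-1 a^-1 b a^2 b) = -x^4*y^3*z + x^5*y^2 + x^3*y^4 + 3*x^3*y^2*z^2 - 2*x^4*y*z - 2*x^2*y^3*z - 3*x^2*y*z^3 - 3*x^3*y^2 + x^3*z^2 + x*y^2*z^2 + x*z^4 + 7*x^2*y*z - x^3 - 2*x*y^2 - 4*x*z^2 + y*z + 3*x
trace(a b^-1 a b^-1 a b^-1 a^-1 b^-1 a) = trace(a^2 b^-1 a b^-1 a b^-1 a^-1)*trace(b) - trace(a^2 b^-1 a b^-1 a b^-1 a^-1 b) = x^4*y^3*z - x^5*y^2 - 3*x^3*y^2*z^2 + 2*x^4*y*z - x^2*y^3*z + 3*x^2*y*z^3 + 3*x^3*y^2 - x^3*z^2 + 2*x*y^2*z^2 - x*z^4 - 7*x^2*y*z - y*z^3 + x^3 - x*y^2 + 4*x*z^2 + 2*y*z - 3*x

x^4*y^3*z - x^5*y^2 - 3*x^3*y^2*z^2 + 2*x^4*y*z - x^2*y^3*z + 3*x^2*y*z^3 + 3*x^3*y^2 - x^3*z^2 + 2*x*y^2*z^2 - x*z^4 - 7*x^2*y*z - y*z^3 + x^3 - x*y^2 + 4*x*z^2 + 2*y*z - 3*x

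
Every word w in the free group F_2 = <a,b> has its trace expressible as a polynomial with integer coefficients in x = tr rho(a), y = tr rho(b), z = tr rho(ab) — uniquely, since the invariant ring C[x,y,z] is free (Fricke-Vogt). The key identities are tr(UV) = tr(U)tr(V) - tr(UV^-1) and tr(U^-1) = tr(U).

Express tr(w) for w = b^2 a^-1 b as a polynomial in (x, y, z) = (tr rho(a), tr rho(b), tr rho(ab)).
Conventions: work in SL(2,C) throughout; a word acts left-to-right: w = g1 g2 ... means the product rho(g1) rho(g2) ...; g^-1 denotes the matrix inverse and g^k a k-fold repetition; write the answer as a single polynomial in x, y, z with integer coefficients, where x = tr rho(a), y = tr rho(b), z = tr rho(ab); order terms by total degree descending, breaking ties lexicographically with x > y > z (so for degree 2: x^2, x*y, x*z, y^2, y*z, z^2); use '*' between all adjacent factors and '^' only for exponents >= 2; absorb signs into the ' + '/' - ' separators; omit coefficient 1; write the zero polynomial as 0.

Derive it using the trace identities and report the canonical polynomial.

tr(b^2) = tr(b) tr(b) - tr(1)   [square of b] = y^2 - 2
tr(b^3) = tr(b) tr(b^2) - tr(b)   [square of b] = y^3 - 3*y
tr(a b^2) = tr(b) tr(a b) - tr(a)   [square of b] = y*z - x
tr(b^3 a) = tr(b) tr(a b^2) - tr(a b)   [square of b] = y^2*z - x*y - z
tr(b^2 a^-1 b) = tr(b^3) tr(a) - tr(b^3 a)   [inverse elimination on a] = x*y^3 - y^2*z - 2*x*y + z

x*y^3 - y^2*z - 2*x*y + z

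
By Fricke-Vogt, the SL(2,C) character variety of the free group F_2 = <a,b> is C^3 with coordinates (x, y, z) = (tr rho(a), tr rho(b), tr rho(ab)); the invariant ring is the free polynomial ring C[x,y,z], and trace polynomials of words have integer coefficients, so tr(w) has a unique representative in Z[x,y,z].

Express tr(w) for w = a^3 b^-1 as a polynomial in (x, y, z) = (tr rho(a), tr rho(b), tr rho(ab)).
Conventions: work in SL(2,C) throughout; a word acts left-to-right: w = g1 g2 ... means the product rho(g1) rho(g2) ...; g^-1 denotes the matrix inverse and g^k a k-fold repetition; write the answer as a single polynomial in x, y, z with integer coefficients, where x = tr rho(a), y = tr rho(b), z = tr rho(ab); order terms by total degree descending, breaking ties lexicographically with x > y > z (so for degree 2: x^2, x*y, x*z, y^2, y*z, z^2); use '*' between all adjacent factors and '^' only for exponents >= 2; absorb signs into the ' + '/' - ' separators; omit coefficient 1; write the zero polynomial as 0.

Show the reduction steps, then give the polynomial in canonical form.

apply: trace(a^2) = trace(a) * trace(a) - trace(1)   [square of a] = x^2 - 2
apply: trace(a^3) = trace(a) * trace(a^2) - trace(a)   [square of a] = x^3 - 3*x
apply: trace(b a^2) = trace(a) * trace(b a) - trace(b)   [square of a] = x*z - y
apply: trace(a^3 b) = trace(a) * trace(b a^2) - trace(b a)   [square of a] = x^2*z - x*y - z
use: trace(a^3 b^-1) = trace(a^3) * trace(b) - trace(a^3 b)   [inverse elimination on b] = x^3*y - x^2*z - 2*x*y + z

x^3*y - x^2*z - 2*x*y + z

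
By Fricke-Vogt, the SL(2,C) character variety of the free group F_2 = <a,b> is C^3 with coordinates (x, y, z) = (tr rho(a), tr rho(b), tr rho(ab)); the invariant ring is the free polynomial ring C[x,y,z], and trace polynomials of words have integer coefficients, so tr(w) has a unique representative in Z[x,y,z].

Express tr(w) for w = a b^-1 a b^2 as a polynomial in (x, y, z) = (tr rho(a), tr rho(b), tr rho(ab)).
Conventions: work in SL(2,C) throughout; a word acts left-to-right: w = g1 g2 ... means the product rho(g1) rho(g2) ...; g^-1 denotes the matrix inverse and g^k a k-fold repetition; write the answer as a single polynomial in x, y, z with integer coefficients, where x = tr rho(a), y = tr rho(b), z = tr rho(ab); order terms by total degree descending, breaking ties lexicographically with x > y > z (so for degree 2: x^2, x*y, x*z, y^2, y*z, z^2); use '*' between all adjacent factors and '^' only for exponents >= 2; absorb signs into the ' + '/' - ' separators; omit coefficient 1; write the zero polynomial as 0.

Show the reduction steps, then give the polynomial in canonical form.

x*y^2*z - x^2*y - y^3 - y*z^2 + x*z + 3*y

so tr(b^2 a) = tr(b) tr(a b) - tr(a)   [square of b] = y*z - x
tr(b^2) = tr(b) tr(b) - tr(1)   [square of b] = y^2 - 2
so tr(a b^2 a) = tr(a) tr(b^2 a) - tr(b^2)   [square of a] = x*y*z - x^2 - y^2 + 2
so tr(a b a b) = tr(a b) tr(a b) - tr(1)   [split at a repeated a] = z^2 - 2
so tr(a b a) = tr(a) tr(b a) - tr(b)   [square of a] = x*z - y
tr(a b^2 a b) = tr(b) tr(a b a b) - tr(a b a)   [square of b] = y*z^2 - x*z - y
so tr(a b^-1 a b^2) = tr(a b^2 a) tr(b) - tr(a b^2 a b)   [inverse elimination on b] = x*y^2*z - x^2*y - y^3 - y*z^2 + x*z + 3*y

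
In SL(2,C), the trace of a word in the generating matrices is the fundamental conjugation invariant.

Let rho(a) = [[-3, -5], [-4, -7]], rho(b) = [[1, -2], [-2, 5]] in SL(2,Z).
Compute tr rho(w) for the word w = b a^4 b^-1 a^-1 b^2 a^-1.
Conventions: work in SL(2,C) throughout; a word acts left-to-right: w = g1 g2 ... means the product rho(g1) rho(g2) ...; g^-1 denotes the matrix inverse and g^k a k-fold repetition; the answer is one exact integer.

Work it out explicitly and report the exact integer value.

rho(b) = [[1, -2], [-2, 5]]
... * rho(a) = [[-3, -5], [-4, -7]]  ->  [[5, 9], [-14, -25]]
... * rho(a) = [[-3, -5], [-4, -7]]  ->  [[-51, -88], [142, 245]]
... * rho(a) = [[-3, -5], [-4, -7]]  ->  [[505, 871], [-1406, -2425]]
... * rho(a) = [[-3, -5], [-4, -7]]  ->  [[-4999, -8622], [13918, 24005]]
... * rho(b^-1) = [[5, 2], [2, 1]]  ->  [[-42239, -18620], [117600, 51841]]
... * rho(a^-1) = [[-7, 5], [4, -3]]  ->  [[221193, -155335], [-615836, 432477]]
... * rho(b) = [[1, -2], [-2, 5]]  ->  [[531863, -1219061], [-1480790, 3394057]]
... * rho(b) = [[1, -2], [-2, 5]]  ->  [[2969985, -7159031], [-8268904, 19931865]]
... * rho(a^-1) = [[-7, 5], [4, -3]]  ->  [[-49426019, 36327018], [137609788, -101140115]]
tr = -49426019 + -101140115 = -150566134

-150566134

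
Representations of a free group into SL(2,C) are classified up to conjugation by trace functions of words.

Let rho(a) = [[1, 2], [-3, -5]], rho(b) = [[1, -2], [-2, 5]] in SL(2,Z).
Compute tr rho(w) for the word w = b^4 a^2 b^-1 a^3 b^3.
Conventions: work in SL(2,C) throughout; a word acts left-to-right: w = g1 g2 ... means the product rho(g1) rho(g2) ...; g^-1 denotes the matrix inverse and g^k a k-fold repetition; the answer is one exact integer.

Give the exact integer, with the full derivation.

-18980984

rho(b) = [[1, -2], [-2, 5]]
... * rho(b) = [[1, -2], [-2, 5]]  ->  [[5, -12], [-12, 29]]
... * rho(b) = [[1, -2], [-2, 5]]  ->  [[29, -70], [-70, 169]]
... * rho(b) = [[1, -2], [-2, 5]]  ->  [[169, -408], [-408, 985]]
... * rho(a) = [[1, 2], [-3, -5]]  ->  [[1393, 2378], [-3363, -5741]]
... * rho(a) = [[1, 2], [-3, -5]]  ->  [[-5741, -9104], [13860, 21979]]
... * rho(b^-1) = [[5, 2], [2, 1]]  ->  [[-46913, -20586], [113258, 49699]]
... * rho(a) = [[1, 2], [-3, -5]]  ->  [[14845, 9104], [-35839, -21979]]
... * rho(a) = [[1, 2], [-3, -5]]  ->  [[-12467, -15830], [30098, 38217]]
... * rho(a) = [[1, 2], [-3, -5]]  ->  [[35023, 54216], [-84553, -130889]]
... * rho(b) = [[1, -2], [-2, 5]]  ->  [[-73409, 201034], [177225, -485339]]
... * rho(b) = [[1, -2], [-2, 5]]  ->  [[-475477, 1151988], [1147903, -2781145]]
... * rho(b) = [[1, -2], [-2, 5]]  ->  [[-2779453, 6710894], [6710193, -16201531]]
tr = -2779453 + -16201531 = -18980984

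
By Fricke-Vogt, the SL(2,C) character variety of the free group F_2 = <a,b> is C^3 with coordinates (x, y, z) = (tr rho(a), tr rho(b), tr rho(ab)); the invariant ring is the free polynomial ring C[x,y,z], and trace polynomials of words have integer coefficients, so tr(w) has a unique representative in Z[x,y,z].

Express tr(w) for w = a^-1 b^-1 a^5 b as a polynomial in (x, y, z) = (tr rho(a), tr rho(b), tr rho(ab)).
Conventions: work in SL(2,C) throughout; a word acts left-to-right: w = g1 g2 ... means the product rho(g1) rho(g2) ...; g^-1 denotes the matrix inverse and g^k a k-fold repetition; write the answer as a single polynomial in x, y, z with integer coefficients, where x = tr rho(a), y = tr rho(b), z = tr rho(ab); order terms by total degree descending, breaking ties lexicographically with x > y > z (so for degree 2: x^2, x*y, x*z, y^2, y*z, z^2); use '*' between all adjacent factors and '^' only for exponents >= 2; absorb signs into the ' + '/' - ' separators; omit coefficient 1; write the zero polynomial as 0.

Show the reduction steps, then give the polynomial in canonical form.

-x^5*y*z + x^6 + x^4*y^2 + x^4*z^2 + 3*x^3*y*z - 6*x^4 - 3*x^2*y^2 - 3*x^2*z^2 - x*y*z + 9*x^2 + y^2 + z^2 - 2

use: tr(a^2) = tr(a) * tr(a) - tr(1)  (reduce the a square) = x^2 - 2
tr(a^3) = tr(a) * tr(a^2) - tr(a)  (reduce the a square) = x^3 - 3*x
tr(a^4) = tr(a) * tr(a^3) - tr(a^2)  (reduce the a square) = x^4 - 4*x^2 + 2
use: tr(a^5) = tr(a) * tr(a^4) - tr(a^3)  (reduce the a square) = x^5 - 5*x^3 + 5*x
use: tr(b a^2) = tr(a) * tr(b a) - tr(b)  (reduce the a square) = x*z - y
tr(a b a^2) = tr(a) * tr(b a^2) - tr(b a)  (reduce the a square) = x^2*z - x*y - z
tr(a^2 b a^2) = tr(a) * tr(a b a^2) - tr(a b a)  (reduce the a square) = x^3*z - x^2*y - 2*x*z + y
tr(a^3 b a^2) = tr(a) * tr(a^2 b a^2) - tr(a^2 b a)  (reduce the a square) = x^4*z - x^3*y - 3*x^2*z + 2*x*y + z
tr(a^5 b a) = tr(a) * tr(a^3 b a^2) - tr(a^3 b a)  (reduce the a square) = x^5*z - x^4*y - 4*x^3*z + 3*x^2*y + 3*x*z - y
apply: tr(b a b a) = tr(a b) * tr(a b) - tr(1)  (split on a) = z^2 - 2
tr(b a b) = tr(b) * tr(a b) - tr(a)  (reduce the b square) = y*z - x
tr(b a b a^2) = tr(a) * tr(b a b a) - tr(b a b)  (reduce the a square) = x*z^2 - y*z - x
use: tr(a b a b a^2) = tr(a) * tr(b a b a^2) - tr(b a b a)  (reduce the a square) = x^2*z^2 - x*y*z - x^2 - z^2 + 2
use: tr(b a b a^4) = tr(a) * tr(a b a b a^2) - tr(a b a b a)  (reduce the a square) = x^3*z^2 - x^2*y*z - x^3 - 2*x*z^2 + y*z + 3*x
apply: tr(a^5 b a b) = tr(a) * tr(b a b a^4) - tr(b a b a^3)  (reduce the a square) = x^4*z^2 - x^3*y*z - x^4 - 3*x^2*z^2 + 2*x*y*z + 4*x^2 + z^2 - 2
tr(b^-1 a^5 b a) = tr(a^5 b a) * tr(b) - tr(a^5 b a b)  (eliminate b^-1) = x^5*y*z - x^4*y^2 - x^4*z^2 - 3*x^3*y*z + x^4 + 3*x^2*y^2 + 3*x^2*z^2 + x*y*z - 4*x^2 - y^2 - z^2 + 2
use: tr(a^-1 b^-1 a^5 b) = tr(b^-1 a^5 b) * tr(a) - tr(b^-1 a^5 b a)  (eliminate a^-1) = -x^5*y*z + x^6 + x^4*y^2 + x^4*z^2 + 3*x^3*y*z - 6*x^4 - 3*x^2*y^2 - 3*x^2*z^2 - x*y*z + 9*x^2 + y^2 + z^2 - 2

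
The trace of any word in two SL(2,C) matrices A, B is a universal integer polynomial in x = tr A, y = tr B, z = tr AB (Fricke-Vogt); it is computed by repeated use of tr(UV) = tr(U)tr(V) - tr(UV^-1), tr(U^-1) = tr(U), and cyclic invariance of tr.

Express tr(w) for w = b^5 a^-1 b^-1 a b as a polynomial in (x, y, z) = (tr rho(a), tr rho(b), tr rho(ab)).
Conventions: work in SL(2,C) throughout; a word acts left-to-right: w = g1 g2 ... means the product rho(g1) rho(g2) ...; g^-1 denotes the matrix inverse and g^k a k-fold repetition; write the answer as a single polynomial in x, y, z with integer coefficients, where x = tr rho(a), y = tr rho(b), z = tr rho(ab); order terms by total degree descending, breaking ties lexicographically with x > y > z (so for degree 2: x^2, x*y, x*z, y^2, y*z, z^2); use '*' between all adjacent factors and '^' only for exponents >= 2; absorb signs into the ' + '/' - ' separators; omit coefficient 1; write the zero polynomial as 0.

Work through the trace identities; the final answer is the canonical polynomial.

-x*y^6*z + x^2*y^5 + y^7 + y^5*z^2 + 4*x*y^4*z - 4*x^2*y^3 - 7*y^5 - 4*y^3*z^2 - 3*x*y^2*z + 3*x^2*y + 14*y^3 + 3*y*z^2 - 7*y

reduce: trace(b^2) = trace(b)*trace(b) - trace(1)   [square of b] = y^2 - 2
reduce: trace(b^3) = trace(b)*trace(b^2) - trace(b)   [square of b] = y^3 - 3*y
reduce: trace(b^4) = trace(b)*trace(b^3) - trace(b^2)   [square of b] = y^4 - 4*y^2 + 2
trace(b^5) = trace(b)*trace(b^4) - trace(b^3)   [square of b] = y^5 - 5*y^3 + 5*y
so trace(b^6) = trace(b)*trace(b^5) - trace(b^4)   [square of b] = y^6 - 6*y^4 + 9*y^2 - 2
trace(b a b) = trace(b)*trace(a b) - trace(a)   [square of b] = y*z - x
so trace(b a b^2) = trace(b)*trace(b a b) - trace(b a)   [square of b] = y^2*z - x*y - z
trace(a b^4) = trace(b)*trace(b a b^2) - trace(b a b)   [square of b] = y^3*z - x*y^2 - 2*y*z + x
reduce: trace(b^3 a b^2) = trace(b)*trace(a b^4) - trace(a b^3)   [square of b] = y^4*z - x*y^3 - 3*y^2*z + 2*x*y + z
so trace(b^4 a b^2) = trace(b)*trace(b^3 a b^2) - trace(b^3 a b)   [square of b] = y^5*z - x*y^4 - 4*y^3*z + 3*x*y^2 + 3*y*z - x
reduce: trace(b a b^6) = trace(b)*trace(b^4 a b^2) - trace(b^4 a b)   [square of b] = y^6*z - x*y^5 - 5*y^4*z + 4*x*y^3 + 6*y^2*z - 3*x*y - z
so trace(a b a b) = trace(a b)*trace(a b) - trace(1)   [split at a repeated a] = z^2 - 2
trace(a b a) = trace(a)*trace(b a) - trace(b)   [square of a] = x*z - y
trace(a b a b^2) = trace(b)*trace(a b a b) - trace(a b a)   [square of b] = y*z^2 - x*z - y
so trace(b a b a b^2) = trace(b)*trace(a b a b^2) - trace(a b a b)   [square of b] = y^2*z^2 - x*y*z - y^2 - z^2 + 2
trace(b a b a b^3) = trace(b)*trace(b a b a b^2) - trace(b a b a b)   [square of b] = y^3*z^2 - x*y^2*z - y^3 - 2*y*z^2 + x*z + 3*y
trace(b a b a b^4) = trace(b)*trace(b a b a b^3) - trace(b a b a b^2)   [square of b] = y^4*z^2 - x*y^3*z - y^4 - 3*y^2*z^2 + 2*x*y*z + 4*y^2 + z^2 - 2
trace(b a b^6 a) = trace(b)*trace(b a b a b^4) - trace(b a b a b^3)   [square of b] = y^5*z^2 - x*y^4*z - y^5 - 4*y^3*z^2 + 3*x*y^2*z + 5*y^3 + 3*y*z^2 - x*z - 5*y
so trace(a b^6 a^-1 b) = trace(b a b^6)*trace(a) - trace(b a b^6 a)   [inverse elimination on a] = x*y^6*z - x^2*y^5 - y^5*z^2 - 4*x*y^4*z + 4*x^2*y^3 + y^5 + 4*y^3*z^2 + 3*x*y^2*z - 3*x^2*y - 5*y^3 - 3*y*z^2 + 5*y
trace(b^5 a^-1 b^-1 a b) = trace(a b^6 a^-1)*trace(b) - trace(a b^6 a^-1 b)   [inverse elimination on b] = -x*y^6*z + x^2*y^5 + y^7 + y^5*z^2 + 4*x*y^4*z - 4*x^2*y^3 - 7*y^5 - 4*y^3*z^2 - 3*x*y^2*z + 3*x^2*y + 14*y^3 + 3*y*z^2 - 7*y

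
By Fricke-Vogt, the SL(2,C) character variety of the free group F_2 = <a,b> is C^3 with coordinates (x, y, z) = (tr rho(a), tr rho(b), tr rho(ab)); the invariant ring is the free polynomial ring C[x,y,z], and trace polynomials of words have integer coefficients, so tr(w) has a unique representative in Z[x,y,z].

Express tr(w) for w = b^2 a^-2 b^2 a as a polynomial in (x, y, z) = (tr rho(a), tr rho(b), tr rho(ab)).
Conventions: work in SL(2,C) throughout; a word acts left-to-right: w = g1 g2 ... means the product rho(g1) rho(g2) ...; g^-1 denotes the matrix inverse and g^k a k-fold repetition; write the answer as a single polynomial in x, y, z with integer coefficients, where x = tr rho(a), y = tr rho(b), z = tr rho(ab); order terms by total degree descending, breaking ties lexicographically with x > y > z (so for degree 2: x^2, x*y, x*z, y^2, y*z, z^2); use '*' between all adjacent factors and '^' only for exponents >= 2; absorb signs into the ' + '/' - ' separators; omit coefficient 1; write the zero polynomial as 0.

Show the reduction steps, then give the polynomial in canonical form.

x^2*y^3*z - x^3*y^2 - x*y^2*z^2 - y^3*z + x*y^2 + 2*y*z + x

tr(a b^2) = tr(b) tr(a b) - tr(a) = y*z - x
tr(b a b^2) = tr(b) tr(a b^2) - tr(a b) = y^2*z - x*y - z
tr(b^2 a b^2) = tr(b) tr(b a b^2) - tr(b a b) = y^3*z - x*y^2 - 2*y*z + x
tr(a b a b) = tr(a b) tr(a b) - tr(1) = z^2 - 2
tr(a b a) = tr(a) tr(b a) - tr(b) = x*z - y
tr(a b^2 a b) = tr(b) tr(a b a b) - tr(a b a) = y*z^2 - x*z - y
tr(b^2) = tr(b) tr(b) - tr(1) = y^2 - 2
tr(a b^2 a) = tr(a) tr(b^2 a) - tr(b^2) = x*y*z - x^2 - y^2 + 2
tr(b^2 a b^2 a) = tr(b) tr(a b^2 a b) - tr(a b^2 a) = y^2*z^2 - 2*x*y*z + x^2 - 2
tr(b^2 a b^2 a^-1) = tr(b^2 a b^2) tr(a) - tr(b^2 a b^2 a) = x*y^3*z - x^2*y^2 - y^2*z^2 + 2
tr(b^2 a^-2 b^2 a) = tr(b^2 a b^2 a^-1) tr(a) - tr(b^2 a b^2) = x^2*y^3*z - x^3*y^2 - x*y^2*z^2 - y^3*z + x*y^2 + 2*y*z + x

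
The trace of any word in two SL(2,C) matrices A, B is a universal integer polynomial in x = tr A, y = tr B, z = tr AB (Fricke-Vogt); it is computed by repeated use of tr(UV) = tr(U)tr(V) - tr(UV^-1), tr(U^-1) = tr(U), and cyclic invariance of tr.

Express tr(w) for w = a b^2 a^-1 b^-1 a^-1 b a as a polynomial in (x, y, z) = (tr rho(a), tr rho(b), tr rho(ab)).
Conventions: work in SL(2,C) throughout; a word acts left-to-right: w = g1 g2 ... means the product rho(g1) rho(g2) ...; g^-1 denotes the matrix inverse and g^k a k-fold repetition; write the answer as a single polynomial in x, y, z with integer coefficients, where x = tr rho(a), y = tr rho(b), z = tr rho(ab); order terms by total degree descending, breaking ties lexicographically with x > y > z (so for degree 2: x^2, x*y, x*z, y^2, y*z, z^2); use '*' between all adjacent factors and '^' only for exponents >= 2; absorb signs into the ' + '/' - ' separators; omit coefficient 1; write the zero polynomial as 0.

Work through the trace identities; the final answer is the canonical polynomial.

x^2*y^2*z^2 - x^3*y*z - 2*x*y^3*z - x*y*z^3 + x^2*y^2 + y^4 + y^2*z^2 + 5*x*y*z - x^2 - 4*y^2 - z^2 + 2

tr(a b^2) = tr(b) * tr(a b) - tr(a)  (reduce the b square) = y*z - x
and tr(b^3 a) = tr(b) * tr(a b^2) - tr(a b)  (reduce the b square) = y^2*z - x*y - z
and tr(b^2) = tr(b) * tr(b) - tr(1)  (reduce the b square) = y^2 - 2
tr(b^3) = tr(b) * tr(b^2) - tr(b)  (reduce the b square) = y^3 - 3*y
and tr(b a^2 b^2) = tr(a) * tr(b^3 a) - tr(b^3)  (reduce the a square) = x*y^2*z - x^2*y - y^3 - x*z + 3*y
next, tr(a b a b) = tr(a b) * tr(a b) - tr(1)  (split on a) = z^2 - 2
and tr(a b a) = tr(a) * tr(b a) - tr(b)  (reduce the a square) = x*z - y
next, tr(b a b a b) = tr(b) * tr(a b a b) - tr(a b a)  (reduce the b square) = y*z^2 - x*z - y
and tr(b^3 a b a) = tr(b) * tr(b a b a b) - tr(b a b a)  (reduce the b square) = y^2*z^2 - x*y*z - y^2 - z^2 + 2
tr(b^3 a b) = tr(b) * tr(b a b^2) - tr(b a b)  (reduce the b square) = y^3*z - x*y^2 - 2*y*z + x
and tr(b a b a^2 b^2) = tr(a) * tr(b^3 a b a) - tr(b^3 a b)  (reduce the a square) = x*y^2*z^2 - x^2*y*z - y^3*z - x*z^2 + 2*y*z + x
and tr(b a b a b a) = tr(b a) * tr(b a b a) - tr(b^-1 a^-1)  (split on b) = z^3 - 3*z
and tr(a b a b a^2 b) = tr(a) * tr(b a b a b a) - tr(b a b a b)  (reduce the a square) = x*z^3 - y*z^2 - 2*x*z + y
tr(a b a b a) = tr(a) * tr(b a b a) - tr(b a b)  (reduce the a square) = x*z^2 - y*z - x
tr(a b a b a^2) = tr(a) * tr(a b a b a) - tr(a b a b)  (reduce the a square) = x^2*z^2 - x*y*z - x^2 - z^2 + 2
next, tr(b a b a^2 b^2 a) = tr(b) * tr(a b a b a^2 b) - tr(a b a b a^2)  (reduce the b square) = x*y*z^3 - x^2*z^2 - y^2*z^2 - x*y*z + x^2 + y^2 + z^2 - 2
next, tr(a b a^2 b^2 a^-1 b) = tr(b a b a^2 b^2) * tr(a) - tr(b a b a^2 b^2 a)  (eliminate a^-1) = x^2*y^2*z^2 - x^3*y*z - x*y^3*z - x*y*z^3 + y^2*z^2 + 3*x*y*z - y^2 - z^2 + 2
next, tr(b a^2 b^2 a^-1 b^-1 a) = tr(a b a^2 b^2 a^-1) * tr(b) - tr(a b a^2 b^2 a^-1 b)  (eliminate b^-1) = -x^2*y^2*z^2 + x^3*y*z + 2*x*y^3*z + x*y*z^3 - x^2*y^2 - y^4 - y^2*z^2 - 4*x*y*z + 4*y^2 + z^2 - 2
and tr(a b^2 a^-1 b^-1 a^-1 b a) = tr(b a^2 b^2 a^-1 b^-1) * tr(a) - tr(b a^2 b^2 a^-1 b^-1 a)  (eliminate a^-1) = x^2*y^2*z^2 - x^3*y*z - 2*x*y^3*z - x*y*z^3 + x^2*y^2 + y^4 + y^2*z^2 + 5*x*y*z - x^2 - 4*y^2 - z^2 + 2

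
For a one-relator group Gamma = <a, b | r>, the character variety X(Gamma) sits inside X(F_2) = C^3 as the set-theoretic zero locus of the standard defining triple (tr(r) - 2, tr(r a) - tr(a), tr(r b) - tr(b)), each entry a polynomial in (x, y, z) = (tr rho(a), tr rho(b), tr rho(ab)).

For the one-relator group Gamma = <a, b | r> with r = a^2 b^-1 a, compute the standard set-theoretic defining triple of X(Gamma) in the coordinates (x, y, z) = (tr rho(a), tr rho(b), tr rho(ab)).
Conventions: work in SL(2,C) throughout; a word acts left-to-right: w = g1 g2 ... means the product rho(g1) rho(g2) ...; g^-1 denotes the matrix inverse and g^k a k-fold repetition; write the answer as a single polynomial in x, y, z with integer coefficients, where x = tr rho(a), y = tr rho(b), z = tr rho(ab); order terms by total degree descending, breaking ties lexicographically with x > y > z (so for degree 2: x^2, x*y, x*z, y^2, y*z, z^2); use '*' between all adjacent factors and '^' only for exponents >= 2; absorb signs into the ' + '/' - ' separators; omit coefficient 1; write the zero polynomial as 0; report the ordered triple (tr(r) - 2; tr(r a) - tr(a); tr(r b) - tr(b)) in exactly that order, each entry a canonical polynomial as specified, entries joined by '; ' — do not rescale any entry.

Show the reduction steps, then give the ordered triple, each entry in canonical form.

apply: tr(a^2) = tr(a)*tr(a) - tr(1) = x^2 - 2
apply: tr(a^3) = tr(a)*tr(a^2) - tr(a) = x^3 - 3*x
use: tr(b a^2) = tr(a)*tr(b a) - tr(b) = x*z - y
tr(a^3 b) = tr(a)*tr(b a^2) - tr(b a) = x^2*z - x*y - z
tr(a^2 b^-1 a) = tr(a^3)*tr(b) - tr(a^3 b) = x^3*y - x^2*z - 2*x*y + z
use: tr(a^4) = tr(a)*tr(a^3) - tr(a^2) = x^4 - 4*x^2 + 2
tr(a^4 b) = tr(a)*tr(b a^3) - tr(b a^2) = x^3*z - x^2*y - 2*x*z + y
tr(a^2 b^-1 a^2) = tr(a^4)*tr(b) - tr(a^4 b) = x^4*y - x^3*z - 3*x^2*y + 2*x*z + y
use: tr(b a b a) = tr(a b)*tr(a b) - tr(1)   [split at repeated a] = z^2 - 2
apply: tr(b a b) = tr(b)*tr(a b) - tr(a) = y*z - x
apply: tr(a b a^2 b) = tr(a)*tr(b a b a) - tr(b a b) = x*z^2 - y*z - x
tr(a^2 b^-1 a b) = tr(a b a^2)*tr(b) - tr(a b a^2 b) = x^2*y*z - x*y^2 - x*z^2 + x
assemble the triple (tr(r) - 2; tr(r a) - x; tr(r b) - y)

x^3*y - x^2*z - 2*x*y + z - 2; x^4*y - x^3*z - 3*x^2*y + 2*x*z - x + y; x^2*y*z - x*y^2 - x*z^2 + x - y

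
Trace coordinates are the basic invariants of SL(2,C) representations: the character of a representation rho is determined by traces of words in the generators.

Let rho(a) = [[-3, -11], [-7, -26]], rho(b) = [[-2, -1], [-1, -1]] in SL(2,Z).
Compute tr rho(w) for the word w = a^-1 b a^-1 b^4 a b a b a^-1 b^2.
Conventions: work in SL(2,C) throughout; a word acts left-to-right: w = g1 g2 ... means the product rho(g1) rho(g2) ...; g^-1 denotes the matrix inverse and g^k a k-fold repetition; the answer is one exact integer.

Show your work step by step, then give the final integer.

rho(a^-1) = [[-26, 11], [7, -3]]
... * rho(b) = [[-2, -1], [-1, -1]]  ->  [[41, 15], [-11, -4]]
... * rho(a^-1) = [[-26, 11], [7, -3]]  ->  [[-961, 406], [258, -109]]
... * rho(b) = [[-2, -1], [-1, -1]]  ->  [[1516, 555], [-407, -149]]
... * rho(b) = [[-2, -1], [-1, -1]]  ->  [[-3587, -2071], [963, 556]]
... * rho(b) = [[-2, -1], [-1, -1]]  ->  [[9245, 5658], [-2482, -1519]]
... * rho(b) = [[-2, -1], [-1, -1]]  ->  [[-24148, -14903], [6483, 4001]]
... * rho(a) = [[-3, -11], [-7, -26]]  ->  [[176765, 653106], [-47456, -175339]]
... * rho(b) = [[-2, -1], [-1, -1]]  ->  [[-1006636, -829871], [270251, 222795]]
... * rho(a) = [[-3, -11], [-7, -26]]  ->  [[8829005, 32649642], [-2370318, -8765431]]
... * rho(b) = [[-2, -1], [-1, -1]]  ->  [[-50307652, -41478647], [13506067, 11135749]]
... * rho(a^-1) = [[-26, 11], [7, -3]]  ->  [[1017648423, -428948231], [-273207499, 115159490]]
... * rho(b) = [[-2, -1], [-1, -1]]  ->  [[-1606348615, -588700192], [431255508, 158048009]]
... * rho(b) = [[-2, -1], [-1, -1]]  ->  [[3801397422, 2195048807], [-1020559025, -589303517]]
tr = 3801397422 + -589303517 = 3212093905

3212093905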